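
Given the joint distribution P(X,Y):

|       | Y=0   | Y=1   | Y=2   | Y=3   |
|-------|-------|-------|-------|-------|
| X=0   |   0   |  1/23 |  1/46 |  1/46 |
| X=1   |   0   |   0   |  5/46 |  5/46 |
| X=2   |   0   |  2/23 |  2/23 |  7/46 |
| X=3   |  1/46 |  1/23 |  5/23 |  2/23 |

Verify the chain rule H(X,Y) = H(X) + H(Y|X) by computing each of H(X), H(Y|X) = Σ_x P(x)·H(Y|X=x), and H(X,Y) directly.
H(X) = 1.8429 bits, H(Y|X) = 1.4178 bits, H(X,Y) = 3.2607 bits

Marginal of X (row sums):
  P(X=0) = 0 + 1/23 + 1/46 + 1/46 = 2/23
  P(X=1) = 0 + 0 + 5/46 + 5/46 = 5/23
  P(X=2) = 0 + 2/23 + 2/23 + 7/46 = 15/46
  P(X=3) = 1/46 + 1/23 + 5/23 + 2/23 = 17/46
H(X) = -[(2/23)·log₂(2/23) + (5/23)·log₂(5/23) + (15/46)·log₂(15/46) + (17/46)·log₂(17/46)]
  = 0.306397 + 0.478616 + 0.527175 + 0.530732 = 1.8429 bits

H(Y|X) = Σ_x P(x)·H(Y|X=x):
  X=0: P(X=0) = 2/23, P(Y|X=0) = (0, 1/2, 1/4, 1/4) → H(Y|X=0) = 1.500000
  X=1: P(X=1) = 5/23, P(Y|X=1) = (0, 0, 1/2, 1/2) → H(Y|X=1) = 1.000000
  X=2: P(X=2) = 15/46, P(Y|X=2) = (0, 4/15, 4/15, 7/15) → H(Y|X=2) = 1.530125
  X=3: P(X=3) = 17/46, P(Y|X=3) = (1/17, 2/17, 10/17, 4/17) → H(Y|X=3) = 1.545152
H(Y|X) = (2/23)·1.500000 + (5/23)·1.000000 + (15/46)·1.530125 + (17/46)·1.545152 = 1.4178 bits

H(X,Y) = -Σ_{x,y} P(x,y) log₂ P(x,y). Per-cell terms -P(x,y)·log₂P(x,y):
  X=0: 0.000000, 0.196677, 0.120077, 0.120077
  X=1: 0.000000, 0.000000, 0.348004, 0.348004
  X=2: 0.000000, 0.306397, 0.306397, 0.413336
  X=3: 0.120077, 0.196677, 0.478616, 0.306397
  (cells with P = 0 contribute 0)
Sum of the 16 terms: H(X,Y) = 3.2607 bits

Chain rule check:
  H(X) + H(Y|X) = 1.8429 + 1.4178 = 3.2607 bits
  H(X,Y) = 3.2607 bits
✓ Chain rule verified.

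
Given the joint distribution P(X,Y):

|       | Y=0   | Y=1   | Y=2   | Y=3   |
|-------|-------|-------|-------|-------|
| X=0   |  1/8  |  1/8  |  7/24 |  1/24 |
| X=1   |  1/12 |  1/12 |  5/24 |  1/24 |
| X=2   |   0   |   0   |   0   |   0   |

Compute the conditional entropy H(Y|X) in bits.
1.7396 bits

H(Y|X) = H(X,Y) - H(X)

H(X,Y) = -Σ_{x,y} P(x,y) log₂ P(x,y). Per-cell terms -P(x,y)·log₂P(x,y):
  X=0: 0.37500, 0.37500, 0.51847, 0.19104
  X=1: 0.29875, 0.29875, 0.47147, 0.19104
  X=2: 0.00000, 0.00000, 0.00000, 0.00000
  (cells with P = 0 contribute 0)
Sum of the 12 terms: H(X,Y) = 2.7195 bits

Marginal of X (row sums):
  P(X=0) = 1/8 + 1/8 + 7/24 + 1/24 = 7/12
  P(X=1) = 1/12 + 1/12 + 5/24 + 1/24 = 5/12
  P(X=2) = 0 + 0 + 0 + 0 = 0
H(X) = -[(7/12)·log₂(7/12) + (5/12)·log₂(5/12)]   (outcomes with P = 0 contribute 0)
  = 0.45360 + 0.52626 = 0.9799 bits

H(Y|X) = H(X,Y) - H(X) = 2.7195 - 0.9799 = 1.7396 bits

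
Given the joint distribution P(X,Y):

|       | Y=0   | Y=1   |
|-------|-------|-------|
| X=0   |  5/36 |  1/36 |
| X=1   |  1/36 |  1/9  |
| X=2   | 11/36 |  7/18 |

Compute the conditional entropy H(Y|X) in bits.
0.8958 bits

H(Y|X) = H(X,Y) - H(X)

H(X,Y) = -Σ_{x,y} P(x,y) log₂ P(x,y). Per-cell terms -P(x,y)·log₂P(x,y):
  X=0: 0.39556, 0.14361
  X=1: 0.14361, 0.35221
  X=2: 0.52265, 0.52989
Sum of the 6 terms: H(X,Y) = 2.0875 bits

Marginal of X (row sums):
  P(X=0) = 5/36 + 1/36 = 1/6
  P(X=1) = 1/36 + 1/9 = 5/36
  P(X=2) = 11/36 + 7/18 = 25/36
H(X) = -[(1/6)·log₂(1/6) + (5/36)·log₂(5/36) + (25/36)·log₂(25/36)]
  = 0.43083 + 0.39556 + 0.36533 = 1.1917 bits

H(Y|X) = H(X,Y) - H(X) = 2.0875 - 1.1917 = 0.8958 bits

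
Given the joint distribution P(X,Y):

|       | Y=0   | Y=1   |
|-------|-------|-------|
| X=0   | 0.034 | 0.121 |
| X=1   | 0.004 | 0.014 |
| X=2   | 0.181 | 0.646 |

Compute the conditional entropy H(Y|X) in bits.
0.7583 bits

H(Y|X) = H(X,Y) - H(X)

H(X,Y) = -Σ_{x,y} P(x,y) log₂ P(x,y). Per-cell terms -P(x,y)·log₂P(x,y):
  X=0: 0.16586, 0.36868
  X=1: 0.03186, 0.08622
  X=2: 0.44633, 0.40723
Sum of the 6 terms: H(X,Y) = 1.5062 bits

Marginal of X (row sums):
  P(X=0) = 0.034 + 0.121 = 0.155
  P(X=1) = 0.004 + 0.014 = 0.018
  P(X=2) = 0.181 + 0.646 = 0.827
H(X) = -[0.155·log₂(0.155) + 0.018·log₂(0.018) + 0.827·log₂(0.827)]
  = 0.41690 + 0.10433 + 0.22663 = 0.7479 bits

H(Y|X) = H(X,Y) - H(X) = 1.5062 - 0.7479 = 0.7583 bits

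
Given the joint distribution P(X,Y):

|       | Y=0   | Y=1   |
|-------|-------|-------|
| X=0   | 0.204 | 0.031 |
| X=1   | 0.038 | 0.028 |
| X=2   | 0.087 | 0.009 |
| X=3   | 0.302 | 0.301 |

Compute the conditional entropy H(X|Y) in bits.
1.4077 bits

H(X|Y) = H(X,Y) - H(Y)

H(X,Y) = -Σ_{x,y} P(x,y) log₂ P(x,y). Per-cell terms -P(x,y)·log₂P(x,y):
  X=0: 0.46785, 0.15536
  X=1: 0.17928, 0.14444
  X=2: 0.30649, 0.06116
  X=3: 0.52167, 0.52138
Sum of the 8 terms: H(X,Y) = 2.3576 bits

Marginal of Y (column sums):
  P(Y=0) = 0.204 + 0.038 + 0.087 + 0.302 = 0.631
  P(Y=1) = 0.031 + 0.028 + 0.009 + 0.301 = 0.369
H(Y) = -[0.631·log₂(0.631) + 0.369·log₂(0.369)]
  = 0.41917 + 0.53074 = 0.9499 bits

H(X|Y) = H(X,Y) - H(Y) = 2.3576 - 0.9499 = 1.4077 bits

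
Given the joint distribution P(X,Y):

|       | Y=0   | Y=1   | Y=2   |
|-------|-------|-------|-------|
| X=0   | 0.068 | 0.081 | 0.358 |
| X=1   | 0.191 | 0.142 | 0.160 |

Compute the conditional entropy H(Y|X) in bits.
1.3672 bits

H(Y|X) = H(X,Y) - H(X)

H(X,Y) = -Σ_{x,y} P(x,y) log₂ P(x,y). Per-cell terms -P(x,y)·log₂P(x,y):
  X=0: 0.263726, 0.293701, 0.530545
  X=1: 0.456176, 0.399877, 0.423017
Sum of the 6 terms: H(X,Y) = 2.36704 bits

Marginal of X (row sums):
  P(X=0) = 0.068 + 0.081 + 0.358 = 0.507
  P(X=1) = 0.191 + 0.142 + 0.160 = 0.493
H(X) = -[0.507·log₂(0.507) + 0.493·log₂(0.493)]
  = 0.496831 + 0.503028 = 0.99986 bits

H(Y|X) = H(X,Y) - H(X) = 2.36704 - 0.99986 = 1.3672 bits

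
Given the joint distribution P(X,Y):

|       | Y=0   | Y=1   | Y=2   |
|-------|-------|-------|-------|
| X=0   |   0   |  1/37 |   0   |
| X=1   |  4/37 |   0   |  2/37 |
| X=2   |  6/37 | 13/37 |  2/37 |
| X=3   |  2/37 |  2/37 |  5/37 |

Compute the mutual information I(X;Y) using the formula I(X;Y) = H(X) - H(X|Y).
0.3283 bits

I(X;Y) = H(X) - H(X|Y)

Marginal of X (row sums):
  P(X=0) = 0 + 1/37 + 0 = 1/37
  P(X=1) = 4/37 + 0 + 2/37 = 6/37
  P(X=2) = 6/37 + 13/37 + 2/37 = 21/37
  P(X=3) = 2/37 + 2/37 + 5/37 = 9/37
H(X) = -[(1/37)·log₂(1/37) + (6/37)·log₂(6/37) + (21/37)·log₂(21/37) + (9/37)·log₂(9/37)]
  = 0.14080 + 0.42559 + 0.46378 + 0.49610 = 1.52627 bits

Marginal of Y (column sums):
  P(Y=0) = 0 + 4/37 + 6/37 + 2/37 = 12/37
  P(Y=1) = 1/37 + 0 + 13/37 + 2/37 = 16/37
  P(Y=2) = 0 + 2/37 + 2/37 + 5/37 = 9/37
H(X|Y) = Σ_y P(y)·H(X|Y=y):
  Y=0: P(Y=0) = 12/37, P(X|Y=0) = (0, 1/3, 1/2, 1/6) → H(X|Y=0) = 1.45915
  Y=1: P(Y=1) = 16/37, P(X|Y=1) = (1/16, 0, 13/16, 1/8) → H(X|Y=1) = 0.86839
  Y=2: P(Y=2) = 9/37, P(X|Y=2) = (0, 2/9, 2/9, 5/9) → H(X|Y=2) = 1.43552
H(X|Y) = (12/37)·1.45915 + (16/37)·0.86839 + (9/37)·1.43552 = 1.19794 bits

I(X;Y) = H(X) - H(X|Y) = 1.52627 - 1.19794 = 0.3283 bits

Cross-check via I(X;Y) = H(X) + H(Y) - H(X,Y): computing H(Y) from the column sums and H(X,Y) from the 12 cells in the same way gives H(Y) = 1.54597 bits and H(X,Y) = 2.74391 bits, so
I(X;Y) = 1.52627 + 1.54597 - 2.74391 = 0.3283 bits ✓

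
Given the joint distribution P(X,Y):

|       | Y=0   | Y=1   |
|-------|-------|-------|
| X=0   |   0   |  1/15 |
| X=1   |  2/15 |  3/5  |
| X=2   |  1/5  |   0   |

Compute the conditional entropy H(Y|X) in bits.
0.5016 bits

H(Y|X) = H(X,Y) - H(X)

H(X,Y) = -Σ_{x,y} P(x,y) log₂ P(x,y). Per-cell terms -P(x,y)·log₂P(x,y):
  X=0: 0.00000, 0.26046
  X=1: 0.38759, 0.44218
  X=2: 0.46439, 0.00000
  (cells with P = 0 contribute 0)
Sum of the 6 terms: H(X,Y) = 1.5546 bits

Marginal of X (row sums):
  P(X=0) = 0 + 1/15 = 1/15
  P(X=1) = 2/15 + 3/5 = 11/15
  P(X=2) = 1/5 + 0 = 1/5
H(X) = -[(1/15)·log₂(1/15) + (11/15)·log₂(11/15) + (1/5)·log₂(1/5)]
  = 0.26046 + 0.32814 + 0.46439 = 1.0530 bits

H(Y|X) = H(X,Y) - H(X) = 1.5546 - 1.0530 = 0.5016 bits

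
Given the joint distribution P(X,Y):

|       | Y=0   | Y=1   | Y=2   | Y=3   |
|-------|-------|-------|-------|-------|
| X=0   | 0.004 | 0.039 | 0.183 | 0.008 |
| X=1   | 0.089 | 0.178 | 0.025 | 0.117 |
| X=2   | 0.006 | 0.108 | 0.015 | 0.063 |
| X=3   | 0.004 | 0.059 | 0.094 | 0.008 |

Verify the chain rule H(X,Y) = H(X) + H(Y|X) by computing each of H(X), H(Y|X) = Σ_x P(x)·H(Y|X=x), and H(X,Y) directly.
H(X) = 1.9039 bits, H(Y|X) = 1.4460 bits, H(X,Y) = 3.3499 bits

Marginal of X (row sums):
  P(X=0) = 0.004 + 0.039 + 0.183 + 0.008 = 0.234
  P(X=1) = 0.089 + 0.178 + 0.025 + 0.117 = 0.409
  P(X=2) = 0.006 + 0.108 + 0.015 + 0.063 = 0.192
  P(X=3) = 0.004 + 0.059 + 0.094 + 0.008 = 0.165
H(X) = -[0.234·log₂(0.234) + 0.409·log₂(0.409) + 0.192·log₂(0.192) + 0.165·log₂(0.165)]
  = 0.49033 + 0.52754 + 0.45712 + 0.42891 = 1.9039 bits

H(Y|X) = Σ_x P(x)·H(Y|X=x):
  X=0: P(X=0) = 0.234, P(Y|X=0) = (2/117, 1/6, 61/78, 4/117) → H(Y|X=0) = 0.97505
  X=1: P(X=1) = 0.409, P(Y|X=1) = (89/409, 178/409, 25/409, 117/409) → H(Y|X=1) = 1.76410
  X=2: P(X=2) = 0.192, P(Y|X=2) = (1/32, 9/16, 5/64, 21/64) → H(Y|X=2) = 1.43804
  X=3: P(X=3) = 0.165, P(Y|X=3) = (4/165, 59/165, 94/165, 8/165) → H(Y|X=3) = 1.33476
H(Y|X) = 0.234·0.97505 + 0.409·1.76410 + 0.192·1.43804 + 0.165·1.33476 = 1.4460 bits

H(X,Y) = -Σ_{x,y} P(x,y) log₂ P(x,y). Per-cell terms -P(x,y)·log₂P(x,y):
  X=0: 0.03186, 0.18253, 0.44837, 0.05573
  X=1: 0.31061, 0.44323, 0.13305, 0.36216
  X=2: 0.04428, 0.34678, 0.09088, 0.25128
  X=3: 0.03186, 0.24091, 0.32065, 0.05573
Sum of the 16 terms: H(X,Y) = 3.3499 bits

Chain rule check:
  H(X) + H(Y|X) = 1.9039 + 1.4460 = 3.3499 bits
  H(X,Y) = 3.3499 bits
✓ Chain rule verified.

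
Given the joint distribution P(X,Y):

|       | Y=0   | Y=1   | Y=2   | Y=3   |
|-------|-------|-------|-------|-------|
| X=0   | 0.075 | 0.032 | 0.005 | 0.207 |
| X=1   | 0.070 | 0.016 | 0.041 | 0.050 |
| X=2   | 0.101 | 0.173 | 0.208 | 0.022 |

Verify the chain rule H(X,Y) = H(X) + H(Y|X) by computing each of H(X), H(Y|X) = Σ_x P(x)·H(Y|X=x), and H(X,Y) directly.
H(X) = 1.4662 bits, H(Y|X) = 1.6149 bits, H(X,Y) = 3.0811 bits

Marginal of X (row sums):
  P(X=0) = 0.075 + 0.032 + 0.005 + 0.207 = 0.319
  P(X=1) = 0.070 + 0.016 + 0.041 + 0.050 = 0.177
  P(X=2) = 0.101 + 0.173 + 0.208 + 0.022 = 0.504
H(X) = -[0.319·log₂(0.319) + 0.177·log₂(0.177) + 0.504·log₂(0.504)]
  = 0.52583 + 0.44218 + 0.49821 = 1.4662 bits

H(Y|X) = Σ_x P(x)·H(Y|X=x):
  X=0: P(X=0) = 0.319, P(Y|X=0) = (75/319, 32/319, 5/319, 207/319) → H(Y|X=0) = 1.32267
  X=1: P(X=1) = 0.177, P(Y|X=1) = (70/177, 16/177, 41/177, 50/177) → H(Y|X=1) = 1.84669
  X=2: P(X=2) = 0.504, P(Y|X=2) = (101/504, 173/504, 26/63, 11/252) → H(Y|X=2) = 1.71841
H(Y|X) = 0.319·1.32267 + 0.177·1.84669 + 0.504·1.71841 = 1.6149 bits

H(X,Y) = -Σ_{x,y} P(x,y) log₂ P(x,y). Per-cell terms -P(x,y)·log₂P(x,y):
  X=0: 0.28027, 0.15891, 0.03822, 0.47037
  X=1: 0.26856, 0.09545, 0.18894, 0.21610
  X=2: 0.33406, 0.43789, 0.47119, 0.12114
Sum of the 12 terms: H(X,Y) = 3.0811 bits

Chain rule check:
  H(X) + H(Y|X) = 1.4662 + 1.6149 = 3.0811 bits
  H(X,Y) = 3.0811 bits
✓ Chain rule verified.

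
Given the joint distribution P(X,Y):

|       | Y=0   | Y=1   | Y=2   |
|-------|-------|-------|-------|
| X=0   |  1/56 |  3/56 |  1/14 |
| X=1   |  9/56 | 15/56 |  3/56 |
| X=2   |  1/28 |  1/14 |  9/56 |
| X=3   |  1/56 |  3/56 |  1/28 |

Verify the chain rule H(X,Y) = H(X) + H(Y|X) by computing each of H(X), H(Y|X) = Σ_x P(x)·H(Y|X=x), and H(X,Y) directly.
H(X) = 1.7628 bits, H(Y|X) = 1.3673 bits, H(X,Y) = 3.1301 bits

Marginal of X (row sums):
  P(X=0) = 1/56 + 3/56 + 1/14 = 1/7
  P(X=1) = 9/56 + 15/56 + 3/56 = 27/56
  P(X=2) = 1/28 + 1/14 + 9/56 = 15/56
  P(X=3) = 1/56 + 3/56 + 1/28 = 3/28
H(X) = -[(1/7)·log₂(1/7) + (27/56)·log₂(27/56) + (15/56)·log₂(15/56) + (3/28)·log₂(3/28)]
  = 0.40105 + 0.50744 + 0.50905 + 0.34526 = 1.7628 bits

H(Y|X) = Σ_x P(x)·H(Y|X=x):
  X=0: P(X=0) = 1/7, P(Y|X=0) = (1/8, 3/8, 1/2) → H(Y|X=0) = 1.40564
  X=1: P(X=1) = 27/56, P(Y|X=1) = (1/3, 5/9, 1/9) → H(Y|X=1) = 1.35164
  X=2: P(X=2) = 15/56, P(Y|X=2) = (2/15, 4/15, 3/5) → H(Y|X=2) = 1.33827
  X=3: P(X=3) = 3/28, P(Y|X=3) = (1/6, 1/2, 1/3) → H(Y|X=3) = 1.45915
H(Y|X) = (1/7)·1.40564 + (27/56)·1.35164 + (15/56)·1.33827 + (3/28)·1.45915 = 1.3673 bits

H(X,Y) = -Σ_{x,y} P(x,y) log₂ P(x,y). Per-cell terms -P(x,y)·log₂P(x,y):
  X=0: 0.10370, 0.22620, 0.27195
  X=1: 0.42387, 0.50905, 0.22620
  X=2: 0.17169, 0.27195, 0.42387
  X=3: 0.10370, 0.22620, 0.17169
Sum of the 12 terms: H(X,Y) = 3.1301 bits

Chain rule check:
  H(X) + H(Y|X) = 1.7628 + 1.3673 = 3.1301 bits
  H(X,Y) = 3.1301 bits
✓ Chain rule verified.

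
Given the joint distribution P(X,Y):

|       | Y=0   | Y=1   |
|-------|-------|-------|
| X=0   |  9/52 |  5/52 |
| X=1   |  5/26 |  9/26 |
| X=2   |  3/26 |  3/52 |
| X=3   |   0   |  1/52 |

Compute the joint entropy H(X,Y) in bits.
2.4566 bits

H(X,Y) = -Σ_{x,y} P(x,y) log₂ P(x,y). Per-cell terms -P(x,y)·log₂P(x,y):
  X=0: 0.4380, 0.3249
  X=1: 0.4574, 0.5298
  X=2: 0.3595, 0.2374
  X=3: 0.0000, 0.1096
  (cells with P = 0 contribute 0)
Sum of the 8 terms: H(X,Y) = 2.4566 bits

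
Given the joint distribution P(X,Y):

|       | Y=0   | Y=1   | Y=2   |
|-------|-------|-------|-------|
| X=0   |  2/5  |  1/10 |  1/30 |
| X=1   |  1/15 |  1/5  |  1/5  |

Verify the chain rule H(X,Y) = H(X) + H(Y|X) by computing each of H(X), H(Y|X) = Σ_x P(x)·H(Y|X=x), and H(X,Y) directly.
H(X) = 0.9968 bits, H(Y|X) = 1.2170 bits, H(X,Y) = 2.2138 bits

Marginal of X (row sums):
  P(X=0) = 2/5 + 1/10 + 1/30 = 8/15
  P(X=1) = 1/15 + 1/5 + 1/5 = 7/15
H(X) = -[(8/15)·log₂(8/15) + (7/15)·log₂(7/15)]
  = 0.48367 + 0.51312 = 0.9968 bits

H(Y|X) = Σ_x P(x)·H(Y|X=x):
  X=0: P(X=0) = 8/15, P(Y|X=0) = (3/4, 3/16, 1/16) → H(Y|X=0) = 1.01410
  X=1: P(X=1) = 7/15, P(Y|X=1) = (1/7, 3/7, 3/7) → H(Y|X=1) = 1.44882
H(Y|X) = (8/15)·1.01410 + (7/15)·1.44882 = 1.2170 bits

H(X,Y) = -Σ_{x,y} P(x,y) log₂ P(x,y). Per-cell terms -P(x,y)·log₂P(x,y):
  X=0: 0.52877, 0.33219, 0.16356
  X=1: 0.26046, 0.46439, 0.46439
Sum of the 6 terms: H(X,Y) = 2.2138 bits

Chain rule check:
  H(X) + H(Y|X) = 0.9968 + 1.2170 = 2.2138 bits
  H(X,Y) = 2.2138 bits
✓ Chain rule verified.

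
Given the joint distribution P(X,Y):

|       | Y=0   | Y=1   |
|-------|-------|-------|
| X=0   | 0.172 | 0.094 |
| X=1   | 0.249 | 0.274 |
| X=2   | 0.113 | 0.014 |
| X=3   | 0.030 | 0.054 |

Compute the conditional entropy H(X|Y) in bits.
1.6013 bits

H(X|Y) = H(X,Y) - H(Y)

H(X,Y) = -Σ_{x,y} P(x,y) log₂ P(x,y). Per-cell terms -P(x,y)·log₂P(x,y):
  X=0: 0.43680, 0.32065
  X=1: 0.49944, 0.51176
  X=2: 0.35545, 0.08622
  X=3: 0.15177, 0.22739
Sum of the 8 terms: H(X,Y) = 2.58948 bits

Marginal of Y (column sums):
  P(Y=0) = 0.172 + 0.249 + 0.113 + 0.030 = 0.564
  P(Y=1) = 0.094 + 0.274 + 0.014 + 0.054 = 0.436
H(Y) = -[0.564·log₂(0.564) + 0.436·log₂(0.436)]
  = 0.46600 + 0.52215 = 0.98815 bits

H(X|Y) = H(X,Y) - H(Y) = 2.58948 - 0.98815 = 1.6013 bits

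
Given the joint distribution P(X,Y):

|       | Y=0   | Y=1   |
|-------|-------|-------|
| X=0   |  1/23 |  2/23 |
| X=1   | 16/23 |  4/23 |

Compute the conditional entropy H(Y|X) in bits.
0.7475 bits

H(Y|X) = H(X,Y) - H(X)

H(X,Y) = -Σ_{x,y} P(x,y) log₂ P(x,y). Per-cell terms -P(x,y)·log₂P(x,y):
  X=0: 0.196677, 0.306397
  X=1: 0.364217, 0.438880
Sum of the 4 terms: H(X,Y) = 1.30617 bits

Marginal of X (row sums):
  P(X=0) = 1/23 + 2/23 = 3/23
  P(X=1) = 16/23 + 4/23 = 20/23
H(X) = -[(3/23)·log₂(3/23) + (20/23)·log₂(20/23)]
  = 0.383296 + 0.175334 = 0.55863 bits

H(Y|X) = H(X,Y) - H(X) = 1.30617 - 0.55863 = 0.7475 bits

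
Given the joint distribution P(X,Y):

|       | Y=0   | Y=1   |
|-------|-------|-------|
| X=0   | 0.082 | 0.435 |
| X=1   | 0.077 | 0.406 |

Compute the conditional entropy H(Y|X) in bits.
0.6319 bits

H(Y|X) = H(X,Y) - H(X)

H(X,Y) = -Σ_{x,y} P(x,y) log₂ P(x,y). Per-cell terms -P(x,y)·log₂P(x,y):
  X=0: 0.2959, 0.5224
  X=1: 0.2848, 0.5280
Sum of the 4 terms: H(X,Y) = 1.6311 bits

Marginal of X (row sums):
  P(X=0) = 0.082 + 0.435 = 0.517
  P(X=1) = 0.077 + 0.406 = 0.483
H(X) = -[0.517·log₂(0.517) + 0.483·log₂(0.483)]
  = 0.4921 + 0.5071 = 0.9992 bits

H(Y|X) = H(X,Y) - H(X) = 1.6311 - 0.9992 = 0.6319 bits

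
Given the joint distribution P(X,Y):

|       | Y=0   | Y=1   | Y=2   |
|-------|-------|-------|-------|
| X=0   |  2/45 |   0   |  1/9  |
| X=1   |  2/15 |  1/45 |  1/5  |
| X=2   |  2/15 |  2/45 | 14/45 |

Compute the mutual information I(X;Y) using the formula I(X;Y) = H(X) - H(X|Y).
0.0260 bits

I(X;Y) = H(X) - H(X|Y)

Marginal of X (row sums):
  P(X=0) = 2/45 + 0 + 1/9 = 7/45
  P(X=1) = 2/15 + 1/45 + 1/5 = 16/45
  P(X=2) = 2/15 + 2/45 + 14/45 = 22/45
H(X) = -[(7/45)·log₂(7/45) + (16/45)·log₂(16/45) + (22/45)·log₂(22/45)]
  = 0.417589 + 0.530437 + 0.504739 = 1.452765 bits

Marginal of Y (column sums):
  P(Y=0) = 2/45 + 2/15 + 2/15 = 14/45
  P(Y=1) = 0 + 1/45 + 2/45 = 1/15
  P(Y=2) = 1/9 + 1/5 + 14/45 = 28/45
H(X|Y) = Σ_y P(y)·H(X|Y=y):
  Y=0: P(Y=0) = 14/45, P(X|Y=0) = (1/7, 3/7, 3/7) → H(X|Y=0) = 1.448816
  Y=1: P(Y=1) = 1/15, P(X|Y=1) = (0, 1/3, 2/3) → H(X|Y=1) = 0.918296
  Y=2: P(Y=2) = 28/45, P(X|Y=2) = (5/28, 9/28, 1/2) → H(X|Y=2) = 1.470143
H(X|Y) = (14/45)·1.448816 + (1/15)·0.918296 + (28/45)·1.470143 = 1.426718 bits

I(X;Y) = H(X) - H(X|Y) = 1.452765 - 1.426718 = 0.0260 bits

Cross-check via I(X;Y) = H(X) + H(Y) - H(X,Y): computing H(Y) from the column sums and H(X,Y) from the 9 cells in the same way gives H(Y) = 1.210435 bits and H(X,Y) = 2.637153 bits, so
I(X;Y) = 1.452765 + 1.210435 - 2.637153 = 0.0260 bits ✓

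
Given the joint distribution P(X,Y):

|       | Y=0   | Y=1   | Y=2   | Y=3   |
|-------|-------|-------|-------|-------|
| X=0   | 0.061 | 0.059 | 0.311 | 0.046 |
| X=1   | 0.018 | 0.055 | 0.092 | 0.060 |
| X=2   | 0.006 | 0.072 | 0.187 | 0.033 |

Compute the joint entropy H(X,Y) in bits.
3.0424 bits

H(X,Y) = -Σ_{x,y} P(x,y) log₂ P(x,y). Per-cell terms -P(x,y)·log₂P(x,y):
  X=0: 0.24614, 0.24091, 0.52404, 0.20434
  X=1: 0.10433, 0.23014, 0.31668, 0.24353
  X=2: 0.04428, 0.27330, 0.45233, 0.16241
Sum of the 12 terms: H(X,Y) = 3.0424 bits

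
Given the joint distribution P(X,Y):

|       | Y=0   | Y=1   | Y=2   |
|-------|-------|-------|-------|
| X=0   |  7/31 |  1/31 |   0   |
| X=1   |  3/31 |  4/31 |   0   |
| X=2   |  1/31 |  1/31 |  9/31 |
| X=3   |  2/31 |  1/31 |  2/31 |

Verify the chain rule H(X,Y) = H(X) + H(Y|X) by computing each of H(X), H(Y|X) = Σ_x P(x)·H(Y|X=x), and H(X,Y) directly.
H(X) = 1.9440 bits, H(Y|X) = 0.9155 bits, H(X,Y) = 2.8595 bits

Marginal of X (row sums):
  P(X=0) = 7/31 + 1/31 + 0 = 8/31
  P(X=1) = 3/31 + 4/31 + 0 = 7/31
  P(X=2) = 1/31 + 1/31 + 9/31 = 11/31
  P(X=3) = 2/31 + 1/31 + 2/31 = 5/31
H(X) = -[(8/31)·log₂(8/31) + (7/31)·log₂(7/31) + (11/31)·log₂(11/31) + (5/31)·log₂(5/31)]
  = 0.50431 + 0.48477 + 0.53040 + 0.42456 = 1.9440 bits

H(Y|X) = Σ_x P(x)·H(Y|X=x):
  X=0: P(X=0) = 8/31, P(Y|X=0) = (7/8, 1/8, 0) → H(Y|X=0) = 0.54356
  X=1: P(X=1) = 7/31, P(Y|X=1) = (3/7, 4/7, 0) → H(Y|X=1) = 0.98523
  X=2: P(X=2) = 11/31, P(Y|X=2) = (1/11, 1/11, 9/11) → H(Y|X=2) = 0.86586
  X=3: P(X=3) = 5/31, P(Y|X=3) = (2/5, 1/5, 2/5) → H(Y|X=3) = 1.52193
H(Y|X) = (8/31)·0.54356 + (7/31)·0.98523 + (11/31)·0.86586 + (5/31)·1.52193 = 0.9155 bits

H(X,Y) = -Σ_{x,y} P(x,y) log₂ P(x,y). Per-cell terms -P(x,y)·log₂P(x,y):
  X=0: 0.48477, 0.15981, 0.00000
  X=1: 0.32605, 0.38119, 0.00000
  X=2: 0.15981, 0.15981, 0.51801
  X=3: 0.25511, 0.15981, 0.25511
  (cells with P = 0 contribute 0)
Sum of the 12 terms: H(X,Y) = 2.8595 bits

Chain rule check:
  H(X) + H(Y|X) = 1.9440 + 0.9155 = 2.8595 bits
  H(X,Y) = 2.8595 bits
✓ Chain rule verified.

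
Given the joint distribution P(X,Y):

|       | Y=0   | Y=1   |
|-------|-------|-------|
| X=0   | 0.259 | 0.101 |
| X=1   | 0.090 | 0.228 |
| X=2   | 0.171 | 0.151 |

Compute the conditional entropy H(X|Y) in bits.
1.4865 bits

H(X|Y) = H(X,Y) - H(Y)

H(X,Y) = -Σ_{x,y} P(x,y) log₂ P(x,y). Per-cell terms -P(x,y)·log₂P(x,y):
  X=0: 0.504785, 0.334065
  X=1: 0.312654, 0.486300
  X=2: 0.435696, 0.411834
Sum of the 6 terms: H(X,Y) = 2.48533 bits

Marginal of Y (column sums):
  P(Y=0) = 0.259 + 0.090 + 0.171 = 0.520
  P(Y=1) = 0.101 + 0.228 + 0.151 = 0.480
H(Y) = -[0.520·log₂(0.520) + 0.480·log₂(0.480)]
  = 0.490577 + 0.508269 = 0.99885 bits

H(X|Y) = H(X,Y) - H(Y) = 2.48533 - 0.99885 = 1.4865 bits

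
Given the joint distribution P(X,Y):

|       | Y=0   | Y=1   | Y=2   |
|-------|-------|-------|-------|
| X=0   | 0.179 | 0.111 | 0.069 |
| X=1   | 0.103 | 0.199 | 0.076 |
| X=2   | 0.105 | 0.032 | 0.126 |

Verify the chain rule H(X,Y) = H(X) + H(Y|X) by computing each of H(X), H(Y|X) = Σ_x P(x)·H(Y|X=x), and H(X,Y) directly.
H(X) = 1.5679 bits, H(Y|X) = 1.4553 bits, H(X,Y) = 3.0231 bits

Marginal of X (row sums):
  P(X=0) = 0.179 + 0.111 + 0.069 = 0.359
  P(X=1) = 0.103 + 0.199 + 0.076 = 0.378
  P(X=2) = 0.105 + 0.032 + 0.126 = 0.263
H(X) = -[0.359·log₂(0.359) + 0.378·log₂(0.378) + 0.263·log₂(0.263)]
  = 0.530582 + 0.530539 + 0.506766 = 1.5679 bits

H(Y|X) = Σ_x P(x)·H(Y|X=x):
  X=0: P(X=0) = 0.359, P(Y|X=0) = (179/359, 111/359, 69/359) → H(Y|X=0) = 1.481513
  X=1: P(X=1) = 0.378, P(Y|X=1) = (103/378, 199/378, 38/189) → H(Y|X=1) = 1.463723
  X=2: P(X=2) = 0.263, P(Y|X=2) = (105/263, 32/263, 126/263) → H(Y|X=2) = 1.407234
H(Y|X) = 0.359·1.481513 + 0.378·1.463723 + 0.263·1.407234 = 1.4553 bits

H(X,Y) = -Σ_{x,y} P(x,y) log₂ P(x,y). Per-cell terms -P(x,y)·log₂P(x,y):
  X=0: 0.444272, 0.352022, 0.266151
  X=1: 0.337766, 0.463503, 0.282557
  X=2: 0.341412, 0.158905, 0.376552
Sum of the 9 terms: H(X,Y) = 3.0231 bits

Chain rule check:
  H(X) + H(Y|X) = 1.5679 + 1.4553 = 3.0232 bits
  H(X,Y) = 3.0231 bits
✓ Chain rule verified (Δ = 0.0001 is 4-dp rounding noise: each of the three values was rounded independently).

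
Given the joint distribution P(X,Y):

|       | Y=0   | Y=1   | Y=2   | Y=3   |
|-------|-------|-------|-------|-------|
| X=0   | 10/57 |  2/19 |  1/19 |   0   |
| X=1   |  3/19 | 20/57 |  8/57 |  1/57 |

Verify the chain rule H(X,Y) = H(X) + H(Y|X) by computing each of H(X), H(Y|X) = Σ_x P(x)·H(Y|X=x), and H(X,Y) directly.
H(X) = 0.9183 bits, H(Y|X) = 1.5382 bits, H(X,Y) = 2.4565 bits

Marginal of X (row sums):
  P(X=0) = 10/57 + 2/19 + 1/19 + 0 = 1/3
  P(X=1) = 3/19 + 20/57 + 8/57 + 1/57 = 2/3
H(X) = -[(1/3)·log₂(1/3) + (2/3)·log₂(2/3)]
  = 0.528321 + 0.389975 = 0.9183 bits

H(Y|X) = Σ_x P(x)·H(Y|X=x):
  X=0: P(X=0) = 1/3, P(Y|X=0) = (10/19, 6/19, 3/19, 0) → H(Y|X=0) = 1.432983
  X=1: P(X=1) = 2/3, P(Y|X=1) = (9/38, 10/19, 4/19, 1/38) → H(Y|X=1) = 1.590878
H(Y|X) = (1/3)·1.432983 + (2/3)·1.590878 = 1.5382 bits

H(X,Y) = -Σ_{x,y} P(x,y) log₂ P(x,y). Per-cell terms -P(x,y)·log₂P(x,y):
  X=0: 0.440520, 0.341887, 0.223575, 0.000000
  X=1: 0.420468, 0.530162, 0.397599, 0.102331
  (cells with P = 0 contribute 0)
Sum of the 8 terms: H(X,Y) = 2.4565 bits

Chain rule check:
  H(X) + H(Y|X) = 0.9183 + 1.5382 = 2.4565 bits
  H(X,Y) = 2.4565 bits
✓ Chain rule verified.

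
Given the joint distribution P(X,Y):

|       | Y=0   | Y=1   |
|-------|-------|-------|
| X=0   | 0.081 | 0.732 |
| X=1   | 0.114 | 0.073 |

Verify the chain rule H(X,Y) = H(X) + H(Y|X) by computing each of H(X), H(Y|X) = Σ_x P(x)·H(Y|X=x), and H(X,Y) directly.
H(X) = 0.6952 bits, H(Y|X) = 0.5608 bits, H(X,Y) = 1.2560 bits

Marginal of X (row sums):
  P(X=0) = 0.081 + 0.732 = 0.813
  P(X=1) = 0.114 + 0.073 = 0.187
H(X) = -[0.813·log₂(0.813) + 0.187·log₂(0.187)]
  = 0.242821 + 0.452332 = 0.6952 bits

H(Y|X) = Σ_x P(x)·H(Y|X=x):
  X=0: P(X=0) = 0.813, P(Y|X=0) = (27/271, 244/271) → H(Y|X=0) = 0.467825
  X=1: P(X=1) = 0.187, P(Y|X=1) = (114/187, 73/187) → H(Y|X=1) = 0.965041
H(Y|X) = 0.813·0.467825 + 0.187·0.965041 = 0.5608 bits

H(X,Y) = -Σ_{x,y} P(x,y) log₂ P(x,y). Per-cell terms -P(x,y)·log₂P(x,y):
  X=0: 0.293701, 0.329462
  X=1: 0.357150, 0.275645
Sum of the 4 terms: H(X,Y) = 1.2560 bits

Chain rule check:
  H(X) + H(Y|X) = 0.6952 + 0.5608 = 1.2560 bits
  H(X,Y) = 1.2560 bits
✓ Chain rule verified.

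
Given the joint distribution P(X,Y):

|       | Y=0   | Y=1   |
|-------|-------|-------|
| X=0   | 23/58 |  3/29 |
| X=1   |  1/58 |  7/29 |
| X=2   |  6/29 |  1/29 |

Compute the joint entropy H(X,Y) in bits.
2.1015 bits

H(X,Y) = -Σ_{x,y} P(x,y) log₂ P(x,y). Per-cell terms -P(x,y)·log₂P(x,y):
  X=0: 0.52917, 0.33859
  X=1: 0.10100, 0.49498
  X=2: 0.47028, 0.16752
Sum of the 6 terms: H(X,Y) = 2.1015 bits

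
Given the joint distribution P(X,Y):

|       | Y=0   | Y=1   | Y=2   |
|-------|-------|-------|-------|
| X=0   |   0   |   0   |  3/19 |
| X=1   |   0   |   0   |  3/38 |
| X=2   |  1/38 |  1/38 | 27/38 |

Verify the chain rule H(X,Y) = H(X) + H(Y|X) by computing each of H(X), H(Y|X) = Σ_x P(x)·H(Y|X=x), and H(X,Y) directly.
H(X) = 1.0072 bits, H(Y|X) = 0.3289 bits, H(X,Y) = 1.3362 bits

Marginal of X (row sums):
  P(X=0) = 0 + 0 + 3/19 = 3/19
  P(X=1) = 0 + 0 + 3/38 = 3/38
  P(X=2) = 1/38 + 1/38 + 27/38 = 29/38
H(X) = -[(3/19)·log₂(3/19) + (3/38)·log₂(3/38) + (29/38)·log₂(29/38)]
  = 0.42047 + 0.28918 + 0.29759 = 1.0072 bits

H(Y|X) = Σ_x P(x)·H(Y|X=x):
  X=0: P(X=0) = 3/19, P(Y|X=0) = (0, 0, 1) → H(Y|X=0) = 0.00000
  X=1: P(X=1) = 3/38, P(Y|X=1) = (0, 0, 1) → H(Y|X=1) = 0.00000
  X=2: P(X=2) = 29/38, P(Y|X=2) = (1/29, 1/29, 27/29) → H(Y|X=2) = 0.43102
H(Y|X) = (3/19)·0.00000 + (3/38)·0.00000 + (29/38)·0.43102 = 0.3289 bits

H(X,Y) = -Σ_{x,y} P(x,y) log₂ P(x,y). Per-cell terms -P(x,y)·log₂P(x,y):
  X=0: 0.00000, 0.00000, 0.42047
  X=1: 0.00000, 0.00000, 0.28918
  X=2: 0.13810, 0.13810, 0.35032
  (cells with P = 0 contribute 0)
Sum of the 9 terms: H(X,Y) = 1.3362 bits

Chain rule check:
  H(X) + H(Y|X) = 1.0072 + 0.3289 = 1.3361 bits
  H(X,Y) = 1.3362 bits
✓ Chain rule verified (Δ = 0.0001 is 4-dp rounding noise: each of the three values was rounded independently).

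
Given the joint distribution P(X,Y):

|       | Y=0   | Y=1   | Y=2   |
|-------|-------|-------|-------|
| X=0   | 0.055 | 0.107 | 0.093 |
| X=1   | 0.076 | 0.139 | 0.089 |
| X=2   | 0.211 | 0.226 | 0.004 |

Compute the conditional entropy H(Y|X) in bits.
1.3273 bits

H(Y|X) = H(X,Y) - H(X)

H(X,Y) = -Σ_{x,y} P(x,y) log₂ P(x,y). Per-cell terms -P(x,y)·log₂P(x,y):
  X=0: 0.2301, 0.3450, 0.3187
  X=1: 0.2826, 0.3957, 0.3106
  X=2: 0.4736, 0.4849, 0.0319
Sum of the 9 terms: H(X,Y) = 2.8731 bits

Marginal of X (row sums):
  P(X=0) = 0.055 + 0.107 + 0.093 = 0.255
  P(X=1) = 0.076 + 0.139 + 0.089 = 0.304
  P(X=2) = 0.211 + 0.226 + 0.004 = 0.441
H(X) = -[0.255·log₂(0.255) + 0.304·log₂(0.304) + 0.441·log₂(0.441)]
  = 0.5027 + 0.5222 + 0.5209 = 1.5458 bits

H(Y|X) = H(X,Y) - H(X) = 2.8731 - 1.5458 = 1.3273 bits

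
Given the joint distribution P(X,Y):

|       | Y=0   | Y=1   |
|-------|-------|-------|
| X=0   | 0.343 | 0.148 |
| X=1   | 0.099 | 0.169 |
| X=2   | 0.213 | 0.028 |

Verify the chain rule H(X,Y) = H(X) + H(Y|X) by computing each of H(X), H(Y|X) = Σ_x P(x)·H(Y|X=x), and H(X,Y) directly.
H(X) = 1.5077 bits, H(Y|X) = 0.8131 bits, H(X,Y) = 2.3209 bits

Marginal of X (row sums):
  P(X=0) = 0.343 + 0.148 = 0.491
  P(X=1) = 0.099 + 0.169 = 0.268
  P(X=2) = 0.213 + 0.028 = 0.241
H(X) = -[0.491·log₂(0.491) + 0.268·log₂(0.268) + 0.241·log₂(0.241)]
  = 0.50387 + 0.50912 + 0.49475 = 1.5077 bits

H(Y|X) = Σ_x P(x)·H(Y|X=x):
  X=0: P(X=0) = 0.491, P(Y|X=0) = (343/491, 148/491) → H(Y|X=0) = 0.88303
  X=1: P(X=1) = 0.268, P(Y|X=1) = (99/268, 169/268) → H(Y|X=1) = 0.95021
  X=2: P(X=2) = 0.241, P(Y|X=2) = (213/241, 28/241) → H(Y|X=2) = 0.51829
H(Y|X) = 0.491·0.88303 + 0.268·0.95021 + 0.241·0.51829 = 0.8131 bits

H(X,Y) = -Σ_{x,y} P(x,y) log₂ P(x,y). Per-cell terms -P(x,y)·log₂P(x,y):
  X=0: 0.52950, 0.40794
  X=1: 0.33031, 0.43347
  X=2: 0.47522, 0.14444
Sum of the 6 terms: H(X,Y) = 2.3209 bits

Chain rule check:
  H(X) + H(Y|X) = 1.5077 + 0.8131 = 2.3208 bits
  H(X,Y) = 2.3209 bits
✓ Chain rule verified (Δ = 0.0001 is 4-dp rounding noise: each of the three values was rounded independently).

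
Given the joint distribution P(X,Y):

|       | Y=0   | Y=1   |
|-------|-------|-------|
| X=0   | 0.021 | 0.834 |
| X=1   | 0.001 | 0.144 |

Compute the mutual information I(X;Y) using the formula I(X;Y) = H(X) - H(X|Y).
0.0017 bits

I(X;Y) = H(X) - H(X|Y)

Marginal of X (row sums):
  P(X=0) = 0.021 + 0.834 = 0.855
  P(X=1) = 0.001 + 0.144 = 0.145
H(X) = -[0.855·log₂(0.855) + 0.145·log₂(0.145)]
  = 0.1932 + 0.4040 = 0.5972 bits

Marginal of Y (column sums):
  P(Y=0) = 0.021 + 0.001 = 0.022
  P(Y=1) = 0.834 + 0.144 = 0.978
H(X|Y) = Σ_y P(y)·H(X|Y=y):
  Y=0: P(Y=0) = 0.022, P(X|Y=0) = (21/22, 1/22) → H(X|Y=0) = 0.2668
  Y=1: P(Y=1) = 0.978, P(X|Y=1) = (139/163, 24/163) → H(X|Y=1) = 0.6029
H(X|Y) = 0.022·0.2668 + 0.978·0.6029 = 0.5955 bits

I(X;Y) = H(X) - H(X|Y) = 0.5972 - 0.5955 = 0.0017 bits

Cross-check via I(X;Y) = H(X) + H(Y) - H(X,Y): computing H(Y) from the column sums and H(X,Y) from the 4 cells in the same way gives H(Y) = 0.1525 bits and H(X,Y) = 0.7480 bits, so
I(X;Y) = 0.5972 + 0.1525 - 0.7480 = 0.0017 bits ✓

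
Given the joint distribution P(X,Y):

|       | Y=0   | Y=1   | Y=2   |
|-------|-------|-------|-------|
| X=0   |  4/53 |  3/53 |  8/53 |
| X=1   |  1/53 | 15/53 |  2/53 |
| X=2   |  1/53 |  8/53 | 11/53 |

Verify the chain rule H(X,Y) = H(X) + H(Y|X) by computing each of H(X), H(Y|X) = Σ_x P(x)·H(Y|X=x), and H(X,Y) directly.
H(X) = 1.5751 bits, H(Y|X) = 1.1451 bits, H(X,Y) = 2.7201 bits

Marginal of X (row sums):
  P(X=0) = 4/53 + 3/53 + 8/53 = 15/53
  P(X=1) = 1/53 + 15/53 + 2/53 = 18/53
  P(X=2) = 1/53 + 8/53 + 11/53 = 20/53
H(X) = -[(15/53)·log₂(15/53) + (18/53)·log₂(18/53) + (20/53)·log₂(20/53)]
  = 0.51539 + 0.52913 + 0.53056 = 1.5751 bits

H(Y|X) = Σ_x P(x)·H(Y|X=x):
  X=0: P(X=0) = 15/53, P(Y|X=0) = (4/15, 1/5, 8/15) → H(Y|X=0) = 1.45656
  X=1: P(X=1) = 18/53, P(Y|X=1) = (1/18, 5/6, 1/9) → H(Y|X=1) = 0.80307
  X=2: P(X=2) = 20/53, P(Y|X=2) = (1/20, 2/5, 11/20) → H(Y|X=2) = 1.21924
H(Y|X) = (15/53)·1.45656 + (18/53)·0.80307 + (20/53)·1.21924 = 1.1451 bits

H(X,Y) = -Σ_{x,y} P(x,y) log₂ P(x,y). Per-cell terms -P(x,y)·log₂P(x,y):
  X=0: 0.28135, 0.23451, 0.41176
  X=1: 0.10807, 0.51539, 0.17841
  X=2: 0.10807, 0.41176, 0.47082
Sum of the 9 terms: H(X,Y) = 2.7201 bits

Chain rule check:
  H(X) + H(Y|X) = 1.5751 + 1.1451 = 2.7202 bits
  H(X,Y) = 2.7201 bits
✓ Chain rule verified (Δ = 0.0001 is 4-dp rounding noise: each of the three values was rounded independently).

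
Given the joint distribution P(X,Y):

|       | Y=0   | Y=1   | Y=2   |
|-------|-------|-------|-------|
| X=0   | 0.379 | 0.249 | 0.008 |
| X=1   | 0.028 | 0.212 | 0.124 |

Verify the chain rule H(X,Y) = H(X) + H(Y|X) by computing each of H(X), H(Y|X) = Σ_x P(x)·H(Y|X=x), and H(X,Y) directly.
H(X) = 0.9460 bits, H(Y|X) = 1.1320 bits, H(X,Y) = 2.0780 bits

Marginal of X (row sums):
  P(X=0) = 0.379 + 0.249 + 0.008 = 0.636
  P(X=1) = 0.028 + 0.212 + 0.124 = 0.364
H(X) = -[0.636·log₂(0.636) + 0.364·log₂(0.364)]
  = 0.41525 + 0.53071 = 0.9460 bits

H(Y|X) = Σ_x P(x)·H(Y|X=x):
  X=0: P(X=0) = 0.636, P(Y|X=0) = (379/636, 83/212, 2/159) → H(Y|X=0) = 1.05412
  X=1: P(X=1) = 0.364, P(Y|X=1) = (1/13, 53/91, 31/91) → H(Y|X=1) = 1.26811
H(Y|X) = 0.636·1.05412 + 0.364·1.26811 = 1.1320 bits

H(X,Y) = -Σ_{x,y} P(x,y) log₂ P(x,y). Per-cell terms -P(x,y)·log₂P(x,y):
  X=0: 0.53050, 0.49944, 0.05573
  X=1: 0.14444, 0.47443, 0.37344
Sum of the 6 terms: H(X,Y) = 2.0780 bits

Chain rule check:
  H(X) + H(Y|X) = 0.9460 + 1.1320 = 2.0780 bits
  H(X,Y) = 2.0780 bits
✓ Chain rule verified.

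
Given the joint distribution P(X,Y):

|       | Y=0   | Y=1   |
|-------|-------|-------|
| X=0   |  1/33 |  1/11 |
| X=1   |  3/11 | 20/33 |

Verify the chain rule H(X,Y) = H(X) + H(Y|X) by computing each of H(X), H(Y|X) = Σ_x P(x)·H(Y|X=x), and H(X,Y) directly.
H(X) = 0.5328 bits, H(Y|X) = 0.8836 bits, H(X,Y) = 1.4164 bits

Marginal of X (row sums):
  P(X=0) = 1/33 + 1/11 = 4/33
  P(X=1) = 3/11 + 20/33 = 29/33
H(X) = -[(4/33)·log₂(4/33) + (29/33)·log₂(29/33)]
  = 0.36902 + 0.16382 = 0.5328 bits

H(Y|X) = Σ_x P(x)·H(Y|X=x):
  X=0: P(X=0) = 4/33, P(Y|X=0) = (1/4, 3/4) → H(Y|X=0) = 0.81128
  X=1: P(X=1) = 29/33, P(Y|X=1) = (9/29, 20/29) → H(Y|X=1) = 0.89357
H(Y|X) = (4/33)·0.81128 + (29/33)·0.89357 = 0.8836 bits

H(X,Y) = -Σ_{x,y} P(x,y) log₂ P(x,y). Per-cell terms -P(x,y)·log₂P(x,y):
  X=0: 0.15286, 0.31449
  X=1: 0.51122, 0.43786
Sum of the 4 terms: H(X,Y) = 1.4164 bits

Chain rule check:
  H(X) + H(Y|X) = 0.5328 + 0.8836 = 1.4164 bits
  H(X,Y) = 1.4164 bits
✓ Chain rule verified.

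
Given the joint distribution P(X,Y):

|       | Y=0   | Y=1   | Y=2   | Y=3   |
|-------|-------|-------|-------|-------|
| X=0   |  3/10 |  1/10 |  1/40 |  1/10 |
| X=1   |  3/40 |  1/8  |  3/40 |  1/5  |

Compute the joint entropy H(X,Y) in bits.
2.7185 bits

H(X,Y) = -Σ_{x,y} P(x,y) log₂ P(x,y). Per-cell terms -P(x,y)·log₂P(x,y):
  X=0: 0.5211, 0.3322, 0.1330, 0.3322
  X=1: 0.2803, 0.3750, 0.2803, 0.4644
Sum of the 8 terms: H(X,Y) = 2.7185 bits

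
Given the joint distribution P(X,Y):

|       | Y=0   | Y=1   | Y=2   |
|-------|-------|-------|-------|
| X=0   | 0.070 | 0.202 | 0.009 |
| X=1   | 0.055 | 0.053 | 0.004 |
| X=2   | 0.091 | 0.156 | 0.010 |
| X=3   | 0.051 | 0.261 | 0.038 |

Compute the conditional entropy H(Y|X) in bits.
1.0835 bits

H(Y|X) = H(X,Y) - H(X)

H(X,Y) = -Σ_{x,y} P(x,y) log₂ P(x,y). Per-cell terms -P(x,y)·log₂P(x,y):
  X=0: 0.268555, 0.466130, 0.061163
  X=1: 0.230143, 0.224607, 0.031863
  X=2: 0.314677, 0.418140, 0.066439
  X=3: 0.218961, 0.505786, 0.179279
Sum of the 12 terms: H(X,Y) = 2.98574 bits

Marginal of X (row sums):
  P(X=0) = 0.070 + 0.202 + 0.009 = 0.281
  P(X=1) = 0.055 + 0.053 + 0.004 = 0.112
  P(X=2) = 0.091 + 0.156 + 0.010 = 0.257
  P(X=3) = 0.051 + 0.261 + 0.038 = 0.350
H(X) = -[0.281·log₂(0.281) + 0.112·log₂(0.112) + 0.257·log₂(0.257) + 0.350·log₂(0.350)]
  = 0.514612 + 0.353744 + 0.503761 + 0.530101 = 1.90222 bits

H(Y|X) = H(X,Y) - H(X) = 2.98574 - 1.90222 = 1.0835 bits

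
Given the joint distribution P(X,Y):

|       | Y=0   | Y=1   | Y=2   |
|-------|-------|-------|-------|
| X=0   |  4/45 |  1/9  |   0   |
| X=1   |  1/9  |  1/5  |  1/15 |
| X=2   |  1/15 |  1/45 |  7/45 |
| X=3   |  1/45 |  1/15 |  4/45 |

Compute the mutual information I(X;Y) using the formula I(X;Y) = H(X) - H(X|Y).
0.2725 bits

I(X;Y) = H(X) - H(X|Y)

Marginal of X (row sums):
  P(X=0) = 4/45 + 1/9 + 0 = 1/5
  P(X=1) = 1/9 + 1/5 + 1/15 = 17/45
  P(X=2) = 1/15 + 1/45 + 7/45 = 11/45
  P(X=3) = 1/45 + 1/15 + 4/45 = 8/45
H(X) = -[(1/5)·log₂(1/5) + (17/45)·log₂(17/45) + (11/45)·log₂(11/45) + (8/45)·log₂(8/45)]
  = 0.464386 + 0.530547 + 0.496814 + 0.442996 = 1.93474 bits

Marginal of Y (column sums):
  P(Y=0) = 4/45 + 1/9 + 1/15 + 1/45 = 13/45
  P(Y=1) = 1/9 + 1/5 + 1/45 + 1/15 = 2/5
  P(Y=2) = 0 + 1/15 + 7/45 + 4/45 = 14/45
H(X|Y) = Σ_y P(y)·H(X|Y=y):
  Y=0: P(Y=0) = 13/45, P(X|Y=0) = (4/13, 5/13, 3/13, 1/13) → H(X|Y=0) = 1.826245
  Y=1: P(Y=1) = 2/5, P(X|Y=1) = (5/18, 1/2, 1/18, 1/6) → H(X|Y=1) = 1.675822
  Y=2: P(Y=2) = 14/45, P(X|Y=2) = (0, 3/14, 1/2, 2/7) → H(X|Y=2) = 1.492614
H(X|Y) = (13/45)·1.826245 + (2/5)·1.675822 + (14/45)·1.492614 = 1.66228 bits

I(X;Y) = H(X) - H(X|Y) = 1.93474 - 1.66228 = 0.2725 bits

Cross-check via I(X;Y) = H(X) + H(Y) - H(X,Y): computing H(Y) from the column sums and H(X,Y) from the 12 cells in the same way gives H(Y) = 1.57036 bits and H(X,Y) = 3.23264 bits, so
I(X;Y) = 1.93474 + 1.57036 - 3.23264 = 0.2725 bits ✓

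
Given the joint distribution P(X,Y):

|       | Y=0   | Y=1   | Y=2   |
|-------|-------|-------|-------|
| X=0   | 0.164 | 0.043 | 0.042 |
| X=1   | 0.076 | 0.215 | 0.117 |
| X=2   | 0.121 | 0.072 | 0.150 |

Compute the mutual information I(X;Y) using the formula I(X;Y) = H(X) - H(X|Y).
0.1496 bits

I(X;Y) = H(X) - H(X|Y)

Marginal of X (row sums):
  P(X=0) = 0.164 + 0.043 + 0.042 = 0.249
  P(X=1) = 0.076 + 0.215 + 0.117 = 0.408
  P(X=2) = 0.121 + 0.072 + 0.150 = 0.343
H(X) = -[0.249·log₂(0.249) + 0.408·log₂(0.408) + 0.343·log₂(0.343)]
  = 0.49944 + 0.52769 + 0.52950 = 1.55663 bits

Marginal of Y (column sums):
  P(Y=0) = 0.164 + 0.076 + 0.121 = 0.361
  P(Y=1) = 0.043 + 0.215 + 0.072 = 0.330
  P(Y=2) = 0.042 + 0.117 + 0.150 = 0.309
H(X|Y) = Σ_y P(y)·H(X|Y=y):
  Y=0: P(Y=0) = 0.361, P(X|Y=0) = (164/361, 4/19, 121/361) → H(X|Y=0) = 1.51895
  Y=1: P(Y=1) = 0.330, P(X|Y=1) = (43/330, 43/66, 12/55) → H(X|Y=1) = 1.26503
  Y=2: P(Y=2) = 0.309, P(X|Y=2) = (14/103, 39/103, 50/103) → H(X|Y=2) = 1.42799
H(X|Y) = 0.361·1.51895 + 0.330·1.26503 + 0.309·1.42799 = 1.40705 bits

I(X;Y) = H(X) - H(X|Y) = 1.55663 - 1.40705 = 0.1496 bits

Cross-check via I(X;Y) = H(X) + H(Y) - H(X,Y): computing H(Y) from the column sums and H(X,Y) from the 9 cells in the same way gives H(Y) = 1.58201 bits and H(X,Y) = 2.98906 bits, so
I(X;Y) = 1.55663 + 1.58201 - 2.98906 = 0.1496 bits ✓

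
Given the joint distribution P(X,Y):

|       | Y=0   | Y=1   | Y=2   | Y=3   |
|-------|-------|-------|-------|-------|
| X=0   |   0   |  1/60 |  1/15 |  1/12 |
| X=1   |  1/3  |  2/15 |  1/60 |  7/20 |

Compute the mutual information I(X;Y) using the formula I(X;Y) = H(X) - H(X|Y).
0.2083 bits

I(X;Y) = H(X) - H(X|Y)

Marginal of X (row sums):
  P(X=0) = 0 + 1/60 + 1/15 + 1/12 = 1/6
  P(X=1) = 1/3 + 2/15 + 1/60 + 7/20 = 5/6
H(X) = -[(1/6)·log₂(1/6) + (5/6)·log₂(5/6)]
  = 0.4308 + 0.2192 = 0.6500 bits

Marginal of Y (column sums):
  P(Y=0) = 0 + 1/3 = 1/3
  P(Y=1) = 1/60 + 2/15 = 3/20
  P(Y=2) = 1/15 + 1/60 = 1/12
  P(Y=3) = 1/12 + 7/20 = 13/30
H(X|Y) = Σ_y P(y)·H(X|Y=y):
  Y=0: P(Y=0) = 1/3, P(X|Y=0) = (0, 1) → H(X|Y=0) = 0.0000
  Y=1: P(Y=1) = 3/20, P(X|Y=1) = (1/9, 8/9) → H(X|Y=1) = 0.5033
  Y=2: P(Y=2) = 1/12, P(X|Y=2) = (4/5, 1/5) → H(X|Y=2) = 0.7219
  Y=3: P(Y=3) = 13/30, P(X|Y=3) = (5/26, 21/26) → H(X|Y=3) = 0.7063
H(X|Y) = (1/3)·0.0000 + (3/20)·0.5033 + (1/12)·0.7219 + (13/30)·0.7063 = 0.4417 bits

I(X;Y) = H(X) - H(X|Y) = 0.6500 - 0.4417 = 0.2083 bits

Cross-check via I(X;Y) = H(X) + H(Y) - H(X,Y): computing H(Y) from the column sums and H(X,Y) from the 8 cells in the same way gives H(Y) = 1.7604 bits and H(X,Y) = 2.2021 bits, so
I(X;Y) = 0.6500 + 1.7604 - 2.2021 = 0.2083 bits ✓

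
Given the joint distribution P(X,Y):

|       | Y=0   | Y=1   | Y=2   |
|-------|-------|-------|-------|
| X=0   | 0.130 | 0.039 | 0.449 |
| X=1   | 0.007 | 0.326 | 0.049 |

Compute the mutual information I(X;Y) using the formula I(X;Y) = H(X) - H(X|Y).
0.5096 bits

I(X;Y) = H(X) - H(X|Y)

Marginal of X (row sums):
  P(X=0) = 0.130 + 0.039 + 0.449 = 0.618
  P(X=1) = 0.007 + 0.326 + 0.049 = 0.382
H(X) = -[0.618·log₂(0.618) + 0.382·log₂(0.382)]
  = 0.42909 + 0.53035 = 0.95944 bits

Marginal of Y (column sums):
  P(Y=0) = 0.130 + 0.007 = 0.137
  P(Y=1) = 0.039 + 0.326 = 0.365
  P(Y=2) = 0.449 + 0.049 = 0.498
H(X|Y) = Σ_y P(y)·H(X|Y=y):
  Y=0: P(Y=0) = 0.137, P(X|Y=0) = (130/137, 7/137) → H(X|Y=0) = 0.29103
  Y=1: P(Y=1) = 0.365, P(X|Y=1) = (39/365, 326/365) → H(X|Y=1) = 0.49034
  Y=2: P(Y=2) = 0.498, P(X|Y=2) = (449/498, 49/498) → H(X|Y=2) = 0.46388
H(X|Y) = 0.137·0.29103 + 0.365·0.49034 + 0.498·0.46388 = 0.44986 bits

I(X;Y) = H(X) - H(X|Y) = 0.95944 - 0.44986 = 0.5096 bits

Cross-check via I(X;Y) = H(X) + H(Y) - H(X,Y): computing H(Y) from the column sums and H(X,Y) from the 6 cells in the same way gives H(Y) = 1.42448 bits and H(X,Y) = 1.87434 bits, so
I(X;Y) = 0.95944 + 1.42448 - 1.87434 = 0.5096 bits ✓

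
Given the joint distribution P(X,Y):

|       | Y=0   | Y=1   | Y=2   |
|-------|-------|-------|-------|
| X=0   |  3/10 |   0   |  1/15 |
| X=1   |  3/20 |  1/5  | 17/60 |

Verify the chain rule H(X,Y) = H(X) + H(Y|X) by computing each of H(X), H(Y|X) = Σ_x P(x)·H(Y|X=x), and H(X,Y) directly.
H(X) = 0.9481 bits, H(Y|X) = 1.2239 bits, H(X,Y) = 2.1720 bits

Marginal of X (row sums):
  P(X=0) = 3/10 + 0 + 1/15 = 11/30
  P(X=1) = 3/20 + 1/5 + 17/60 = 19/30
H(X) = -[(11/30)·log₂(11/30) + (19/30)·log₂(19/30)]
  = 0.53073 + 0.41734 = 0.9481 bits

H(Y|X) = Σ_x P(x)·H(Y|X=x):
  X=0: P(X=0) = 11/30, P(Y|X=0) = (9/11, 0, 2/11) → H(Y|X=0) = 0.68404
  X=1: P(X=1) = 19/30, P(Y|X=1) = (9/38, 6/19, 17/38) → H(Y|X=1) = 1.53646
H(Y|X) = (11/30)·0.68404 + (19/30)·1.53646 = 1.2239 bits

H(X,Y) = -Σ_{x,y} P(x,y) log₂ P(x,y). Per-cell terms -P(x,y)·log₂P(x,y):
  X=0: 0.52109, 0.00000, 0.26046
  X=1: 0.41054, 0.46439, 0.51550
  (cells with P = 0 contribute 0)
Sum of the 6 terms: H(X,Y) = 2.1720 bits

Chain rule check:
  H(X) + H(Y|X) = 0.9481 + 1.2239 = 2.1720 bits
  H(X,Y) = 2.1720 bits
✓ Chain rule verified.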